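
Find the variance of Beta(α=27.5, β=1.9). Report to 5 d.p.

α+β = 29.4 and αβ = 52.25, so Var = αβ/[(α+β)²(α+β+1)] = 52.25/26276.544 = 0.00199.

0.00199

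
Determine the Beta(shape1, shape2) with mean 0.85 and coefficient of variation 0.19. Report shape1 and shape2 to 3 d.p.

σ = CV·μ = 0.19×0.85 = 0.16150, so σ² = 0.026082.
s+1 = μ(1−μ)/σ² = 0.1275/0.026082 = 4.8884, so s = shape1+shape2 = 3.8884.
shape1 = μs = 3.305, shape2 = (1−μ)s = 0.583.

shape1 = 3.305, shape2 = 0.583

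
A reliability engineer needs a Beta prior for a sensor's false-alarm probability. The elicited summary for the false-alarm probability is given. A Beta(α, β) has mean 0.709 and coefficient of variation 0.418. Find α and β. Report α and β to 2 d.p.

Var = (CV·μ)² = (0.418×0.709)² = 0.087830.
α+β = μ(1−μ)/Var − 1 = 0.206319/0.087830 − 1 = 1.3491.
Thus α = 0.709·1.3491 = 0.96 and β = 0.291·1.3491 = 0.39.

α = 0.96, β = 0.39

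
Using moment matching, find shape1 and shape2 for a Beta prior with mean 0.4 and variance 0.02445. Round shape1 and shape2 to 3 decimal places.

By moment matching, shape1+shape2 = μ(1−μ)/σ² − 1 = (0.4·0.6)/0.02445 − 1 = 9.8160 − 1 = 8.8160.
Since shape1/(shape1+shape2) = μ, shape1 = 0.4·8.8160 = 3.526 and shape2 = 0.6·8.8160 = 5.290.

shape1 = 3.526, shape2 = 5.290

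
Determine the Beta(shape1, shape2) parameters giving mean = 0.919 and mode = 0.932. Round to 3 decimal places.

shape1 = 61.078, shape2 = 5.383

Let s = shape1+shape2. Mean gives shape1 = μs = 0.919s; mode gives (shape1−1)/(s−2) = 0.932.
Substituting: 0.919s − 1 = 0.932(s−2) = 0.932s − 1.864, so -0.013s = -0.864 and s = 66.4615.
Then shape1 = 0.919×66.4615 = 61.078 and shape2 = s−shape1 = 5.383.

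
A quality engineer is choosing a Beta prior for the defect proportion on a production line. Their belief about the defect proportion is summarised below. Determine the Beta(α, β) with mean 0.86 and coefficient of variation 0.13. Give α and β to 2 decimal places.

Var = (CV·μ)² = (0.13×0.86)² = 0.012499.
α+β = μ(1−μ)/Var − 1 = 0.1204/0.012499 − 1 = 8.6326.
Thus α = 0.86·8.6326 = 7.42 and β = 0.14·8.6326 = 1.21.

α = 7.42, β = 1.21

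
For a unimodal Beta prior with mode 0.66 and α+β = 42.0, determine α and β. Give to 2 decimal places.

Since the density peak of Beta(α,β) is at (α−1)/(α+β−2),
α = 1 + 0.66(42.0−2) = 27.40 and β = 42.0 − 27.40 = 14.60.

α = 27.40, β = 14.60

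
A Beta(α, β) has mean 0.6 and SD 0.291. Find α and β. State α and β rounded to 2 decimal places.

α = 1.10, β = 0.73

Variance = 0.291² = 0.084681. The moment-matching identity α+β = μ(1−μ)/Var − 1 gives
α+β = 0.24/0.084681 − 1 = 1.8342, so α = μ·1.8342 = 1.10 and β = (1−μ)·1.8342 = 0.73.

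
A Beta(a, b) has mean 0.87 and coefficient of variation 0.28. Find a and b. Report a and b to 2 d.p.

a = 0.79, b = 0.12

σ = CV·μ = 0.28×0.87 = 0.24360, so σ² = 0.059341.
s+1 = μ(1−μ)/σ² = 0.1131/0.059341 = 1.9059, so s = a+b = 0.9059.
a = μs = 0.79, b = (1−μ)s = 0.12.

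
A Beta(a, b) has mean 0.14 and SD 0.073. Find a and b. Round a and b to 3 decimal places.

a = 3.023, b = 18.570

First σ² = 0.005329. Setting a = μn, b = (1−μ)n with n = a+b,
μ(1−μ)/(n+1) = 0.005329 ⇒ n+1 = 0.1204/0.005329 = 22.5934 ⇒ n = 21.5934.
Hence a = 0.14×21.5934 = 3.023, b = 0.86×21.5934 = 18.570.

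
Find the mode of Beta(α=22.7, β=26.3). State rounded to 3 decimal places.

The density x^(α−1)(1−x)^(β−1) is maximised at (α−1)/(α+β−2) = 21.7/47.0 = 0.462.

0.462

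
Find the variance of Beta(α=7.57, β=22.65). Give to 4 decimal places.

Var = αβ/[(α+β)²(α+β+1)] = (7.57×22.65)/(30.22²×31.22) = 171.4605/28511.615048 = 0.0060.

0.0060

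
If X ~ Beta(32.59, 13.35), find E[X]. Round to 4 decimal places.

0.7094

The Beta mean is α/(α+β) = 32.59/(32.59+13.35) = 0.7094.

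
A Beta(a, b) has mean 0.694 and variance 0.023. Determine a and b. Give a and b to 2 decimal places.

Let s = a+b. The Beta variance is μ(1−μ)/(s+1).
So s+1 = μ(1−μ)/σ² = (0.694×0.306)/0.023 = 0.212364/0.023 = 9.2332, giving s = 8.2332.
Then a = μs = 0.694×8.2332 = 5.71 and b = (1−μ)s = 0.306×8.2332 = 2.52.

a = 5.71, b = 2.52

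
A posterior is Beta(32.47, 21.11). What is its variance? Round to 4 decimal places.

0.0044

μ = 32.47/53.58 = 0.606010; Var = μ(1−μ)/(α+β+1) = 0.2387619/54.58 = 0.0044.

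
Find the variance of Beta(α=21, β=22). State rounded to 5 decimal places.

0.00568

μ = 21/43 = 0.488372; Var = μ(1−μ)/(α+β+1) = 0.2498648/44 = 0.00568.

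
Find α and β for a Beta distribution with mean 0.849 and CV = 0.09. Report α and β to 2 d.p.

α = 17.79, β = 3.16

Var = (CV·μ)² = (0.09×0.849)² = 0.005838.
α+β = μ(1−μ)/Var − 1 = 0.128199/0.005838 − 1 = 20.9576.
Thus α = 0.849·20.9576 = 17.79 and β = 0.151·20.9576 = 3.16.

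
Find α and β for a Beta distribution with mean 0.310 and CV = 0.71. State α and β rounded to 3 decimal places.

σ = CV·μ = 0.71×0.310 = 0.22010, so σ² = 0.048444.
s+1 = μ(1−μ)/σ² = 0.213900/0.048444 = 4.4154, so s = α+β = 3.4154.
α = μs = 1.059, β = (1−μ)s = 2.357.

α = 1.059, β = 2.357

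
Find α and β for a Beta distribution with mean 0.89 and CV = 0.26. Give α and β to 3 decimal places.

σ = CV·μ = 0.26×0.89 = 0.23140, so σ² = 0.053546.
s+1 = μ(1−μ)/σ² = 0.0979/0.053546 = 1.8283, so s = α+β = 0.8283.
α = μs = 0.737, β = (1−μ)s = 0.091.

α = 0.737, β = 0.091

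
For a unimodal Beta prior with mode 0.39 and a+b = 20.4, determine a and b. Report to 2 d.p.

Since the density peak of Beta(a,b) is at (a−1)/(a+b−2),
a = 1 + 0.39(20.4−2) = 8.18 and b = 20.4 − 8.18 = 12.22.

a = 8.18, b = 12.22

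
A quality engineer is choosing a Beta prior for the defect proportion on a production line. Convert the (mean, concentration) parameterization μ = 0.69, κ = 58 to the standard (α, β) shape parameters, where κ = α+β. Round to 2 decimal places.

α = 40.02, β = 17.98

Split κ in proportion μ : (1−μ): α = 0.69·58 = 40.02, β = 58 − 40.02 = 17.98.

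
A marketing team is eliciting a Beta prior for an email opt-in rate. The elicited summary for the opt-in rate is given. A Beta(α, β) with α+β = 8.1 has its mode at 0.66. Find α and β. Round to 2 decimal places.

For α,β>1 the mode is (α−1)/(α+β−2), so α = mode·(κ−2)+1 = 0.66×6.1+1 = 5.03.
And β = (1−mode)·(κ−2)+1 = 0.34×6.1+1 = 3.07.

α = 5.03, β = 3.07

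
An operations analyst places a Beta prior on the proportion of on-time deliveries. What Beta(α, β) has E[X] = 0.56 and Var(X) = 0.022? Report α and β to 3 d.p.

Let s = α+β. The Beta variance is μ(1−μ)/(s+1).
So s+1 = μ(1−μ)/σ² = (0.56×0.44)/0.022 = 0.2464/0.022 = 11.2000, giving s = 10.2000.
Then α = μs = 0.56×10.2000 = 5.712 and β = (1−μ)s = 0.44×10.2000 = 4.488.

α = 5.712, β = 4.488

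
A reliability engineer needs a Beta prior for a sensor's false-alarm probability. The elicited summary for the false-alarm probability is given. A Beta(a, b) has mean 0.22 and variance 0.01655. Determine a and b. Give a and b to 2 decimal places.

a = 2.06, b = 7.31

Write ν = a+b; then a = μν and Var = μ(1−μ)/(ν+1).
ν = μ(1−μ)/Var − 1 = 0.1716/0.01655 − 1 = 9.3686.
a = 0.22·9.3686 = 2.06, b = 0.78·9.3686 = 7.31.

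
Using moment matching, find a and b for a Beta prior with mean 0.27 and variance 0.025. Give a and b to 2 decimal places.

Let s = a+b. The Beta variance is μ(1−μ)/(s+1).
So s+1 = μ(1−μ)/σ² = (0.27×0.73)/0.025 = 0.1971/0.025 = 7.8840, giving s = 6.8840.
Then a = μs = 0.27×6.8840 = 1.86 and b = (1−μ)s = 0.73×6.8840 = 5.03.

a = 1.86, b = 5.03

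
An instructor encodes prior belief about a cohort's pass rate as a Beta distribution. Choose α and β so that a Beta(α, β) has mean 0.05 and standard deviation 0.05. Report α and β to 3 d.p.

α = 0.900, β = 17.100

Variance = 0.05² = 0.0025. The moment-matching identity α+β = μ(1−μ)/Var − 1 gives
α+β = 0.0475/0.0025 − 1 = 18.0000, so α = μ·18.0000 = 0.900 and β = (1−μ)·18.0000 = 17.100.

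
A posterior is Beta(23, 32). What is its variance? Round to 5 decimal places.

Var = αβ/[(α+β)²(α+β+1)] = (23×32)/(55²×56) = 736/169400 = 0.00434.

0.00434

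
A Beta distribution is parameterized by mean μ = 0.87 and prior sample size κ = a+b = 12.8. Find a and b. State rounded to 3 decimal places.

a = 11.136, b = 1.664

a = μκ = 0.87×12.8 = 11.136 and b = (1−μ)κ = 0.13×12.8 = 1.664.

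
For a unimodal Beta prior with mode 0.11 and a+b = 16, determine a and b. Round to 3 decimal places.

a = 2.540, b = 13.460

Since the density peak of Beta(a,b) is at (a−1)/(a+b−2),
a = 1 + 0.11(16−2) = 2.540 and b = 16 − 2.540 = 13.460.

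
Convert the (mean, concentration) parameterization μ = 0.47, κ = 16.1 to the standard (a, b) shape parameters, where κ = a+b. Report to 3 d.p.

a = μκ = 0.47×16.1 = 7.567 and b = (1−μ)κ = 0.53×16.1 = 8.533.

a = 7.567, b = 8.533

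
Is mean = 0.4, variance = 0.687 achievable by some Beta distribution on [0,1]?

No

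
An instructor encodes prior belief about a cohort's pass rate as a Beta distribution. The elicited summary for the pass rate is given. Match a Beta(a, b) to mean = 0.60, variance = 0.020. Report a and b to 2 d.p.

Write ν = a+b; then a = μν and Var = μ(1−μ)/(ν+1).
ν = μ(1−μ)/Var − 1 = 0.2400/0.020 − 1 = 11.0000.
a = 0.60·11.0000 = 6.60, b = 0.40·11.0000 = 4.40.

a = 6.60, b = 4.40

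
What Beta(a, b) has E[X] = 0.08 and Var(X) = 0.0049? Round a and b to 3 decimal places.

a = 1.122, b = 12.899

By moment matching, a+b = μ(1−μ)/σ² − 1 = (0.08·0.92)/0.0049 − 1 = 15.0204 − 1 = 14.0204.
Since a/(a+b) = μ, a = 0.08·14.0204 = 1.122 and b = 0.92·14.0204 = 12.899.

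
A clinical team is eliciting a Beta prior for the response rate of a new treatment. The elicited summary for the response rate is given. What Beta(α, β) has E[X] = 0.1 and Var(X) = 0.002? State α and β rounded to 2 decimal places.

α = 4.40, β = 39.60

Let s = α+β. The Beta variance is μ(1−μ)/(s+1).
So s+1 = μ(1−μ)/σ² = (0.1×0.9)/0.002 = 0.09/0.002 = 45.0000, giving s = 44.0000.
Then α = μs = 0.1×44.0000 = 4.40 and β = (1−μ)s = 0.9×44.0000 = 39.60.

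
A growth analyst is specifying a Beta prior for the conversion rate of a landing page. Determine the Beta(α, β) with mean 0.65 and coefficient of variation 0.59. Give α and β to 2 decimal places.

Var = (CV·μ)² = (0.59×0.65)² = 0.147072.
α+β = μ(1−μ)/Var − 1 = 0.2275/0.147072 − 1 = 0.5469.
Thus α = 0.65·0.5469 = 0.36 and β = 0.35·0.5469 = 0.19.

α = 0.36, β = 0.19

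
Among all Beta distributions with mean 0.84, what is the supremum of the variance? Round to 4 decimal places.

0.1344

For fixed mean μ the Beta variance is μ(1−μ)/(α+β+1), increasing as α+β decreases.
Its least upper bound (not attained) is μ(1−μ) = 0.84·0.16 = 0.1344.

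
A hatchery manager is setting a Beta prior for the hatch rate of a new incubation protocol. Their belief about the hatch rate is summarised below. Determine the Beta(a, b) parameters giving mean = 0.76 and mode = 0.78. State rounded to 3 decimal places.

With s = a+b: μ = a/s and mode = (a−1)/(s−2). Eliminating a = μs,
μs − 1 = m(s−2) ⇒ s(μ−m) = 1−2m ⇒ s = -0.56/-0.02 = 28.0000.
So a = μs = 21.280, b = (1−μ)s = 6.720.

a = 21.280, b = 6.720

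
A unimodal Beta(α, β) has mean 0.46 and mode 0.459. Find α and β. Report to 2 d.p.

α = 37.72, β = 44.28

Let s = α+β. Mean gives α = μs = 0.46s; mode gives (α−1)/(s−2) = 0.459.
Substituting: 0.46s − 1 = 0.459(s−2) = 0.459s − 0.918, so 0.001s = 0.082 and s = 82.0000.
Then α = 0.46×82.0000 = 37.72 and β = s−α = 44.28.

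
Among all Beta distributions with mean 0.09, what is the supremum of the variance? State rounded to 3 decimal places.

0.082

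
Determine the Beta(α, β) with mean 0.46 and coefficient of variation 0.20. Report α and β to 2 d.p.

α = 13.04, β = 15.31

σ = CV·μ = 0.20×0.46 = 0.09200, so σ² = 0.008464.
s+1 = μ(1−μ)/σ² = 0.2484/0.008464 = 29.3478, so s = α+β = 28.3478.
α = μs = 13.04, β = (1−μ)s = 15.31.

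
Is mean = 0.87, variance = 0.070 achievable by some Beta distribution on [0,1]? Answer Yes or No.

A Beta with mean μ has variance μ(1−μ)/(α+β+1) < μ(1−μ).
Here μ(1−μ) = 0.87×0.13 = 0.1131, and 0.070 < 0.1131.

Yes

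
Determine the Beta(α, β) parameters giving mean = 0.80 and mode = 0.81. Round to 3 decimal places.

α = 49.600, β = 12.400

With s = α+β: μ = α/s and mode = (α−1)/(s−2). Eliminating α = μs,
μs − 1 = m(s−2) ⇒ s(μ−m) = 1−2m ⇒ s = -0.62/-0.01 = 62.0000.
So α = μs = 49.600, β = (1−μ)s = 12.400.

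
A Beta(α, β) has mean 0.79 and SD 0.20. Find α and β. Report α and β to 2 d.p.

σ² = 0.20² = 0.0400.
With s = α+β, Var = μ(1−μ)/(s+1), so s+1 = (0.79×0.21)/0.0400 = 4.1475 and s = 3.1475.
α = μs = 2.49, β = (1−μ)s = 0.66.

α = 2.49, β = 0.66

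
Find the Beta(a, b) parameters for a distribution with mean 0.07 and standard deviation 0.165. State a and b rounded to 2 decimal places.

a = 0.10, b = 1.29

σ² = 0.165² = 0.027225.
With s = a+b, Var = μ(1−μ)/(s+1), so s+1 = (0.07×0.93)/0.027225 = 2.3912 and s = 1.3912.
a = μs = 0.10, b = (1−μ)s = 1.29.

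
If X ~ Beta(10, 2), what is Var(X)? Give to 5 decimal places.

0.01068

μ = 10/12 = 0.833333; Var = μ(1−μ)/(α+β+1) = 0.1388889/13 = 0.01068.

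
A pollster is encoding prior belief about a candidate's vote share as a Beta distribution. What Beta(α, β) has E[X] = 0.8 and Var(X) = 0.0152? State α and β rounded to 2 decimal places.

Let s = α+β. The Beta variance is μ(1−μ)/(s+1).
So s+1 = μ(1−μ)/σ² = (0.8×0.2)/0.0152 = 0.16/0.0152 = 10.5263, giving s = 9.5263.
Then α = μs = 0.8×9.5263 = 7.62 and β = (1−μ)s = 0.2×9.5263 = 1.91.

α = 7.62, β = 1.91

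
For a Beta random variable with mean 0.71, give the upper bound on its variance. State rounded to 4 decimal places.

Var = μ(1−μ)/(α+β+1), which approaches μ(1−μ) as α+β → 0.
So the supremum is μ(1−μ) = 0.71×0.29 = 0.2059.

0.2059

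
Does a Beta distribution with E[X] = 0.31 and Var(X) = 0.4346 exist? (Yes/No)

No

For any Beta, Var(X) < E[X]·(1−E[X]).
Here μ(1−μ) = 0.31×0.69 = 0.2139, and 0.4346 ≥ 0.2139.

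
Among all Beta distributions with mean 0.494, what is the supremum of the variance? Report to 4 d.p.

For fixed mean μ the Beta variance is μ(1−μ)/(α+β+1), increasing as α+β decreases.
Its least upper bound (not attained) is μ(1−μ) = 0.494·0.506 = 0.2500.

0.2500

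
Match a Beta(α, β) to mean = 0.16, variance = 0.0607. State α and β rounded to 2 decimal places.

Write ν = α+β; then α = μν and Var = μ(1−μ)/(ν+1).
ν = μ(1−μ)/Var − 1 = 0.1344/0.0607 − 1 = 1.2142.
α = 0.16·1.2142 = 0.19, β = 0.84·1.2142 = 1.02.

α = 0.19, β = 1.02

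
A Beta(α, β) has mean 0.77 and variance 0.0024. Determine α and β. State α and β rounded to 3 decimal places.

α = 56.050, β = 16.742

By moment matching, α+β = μ(1−μ)/σ² − 1 = (0.77·0.23)/0.0024 − 1 = 73.7917 − 1 = 72.7917.
Since α/(α+β) = μ, α = 0.77·72.7917 = 56.050 and β = 0.23·72.7917 = 16.742.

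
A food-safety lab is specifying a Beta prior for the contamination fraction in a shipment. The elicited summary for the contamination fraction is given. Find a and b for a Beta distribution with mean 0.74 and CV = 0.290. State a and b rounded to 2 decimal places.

Var = (CV·μ)² = (0.290×0.74)² = 0.046053.
a+b = μ(1−μ)/Var − 1 = 0.1924/0.046053 − 1 = 3.1778.
Thus a = 0.74·3.1778 = 2.35 and b = 0.26·3.1778 = 0.83.

a = 2.35, b = 0.83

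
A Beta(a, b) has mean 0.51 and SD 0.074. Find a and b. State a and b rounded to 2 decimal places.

Variance = 0.074² = 0.005476. The moment-matching identity a+b = μ(1−μ)/Var − 1 gives
a+b = 0.2499/0.005476 − 1 = 44.6355, so a = μ·44.6355 = 22.76 and b = (1−μ)·44.6355 = 21.87.

a = 22.76, b = 21.87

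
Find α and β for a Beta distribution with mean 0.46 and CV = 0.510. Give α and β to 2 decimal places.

α = 1.62, β = 1.90

Var = (CV·μ)² = (0.510×0.46)² = 0.055037.
α+β = μ(1−μ)/Var − 1 = 0.2484/0.055037 − 1 = 3.5133.
Thus α = 0.46·3.5133 = 1.62 and β = 0.54·3.5133 = 1.90.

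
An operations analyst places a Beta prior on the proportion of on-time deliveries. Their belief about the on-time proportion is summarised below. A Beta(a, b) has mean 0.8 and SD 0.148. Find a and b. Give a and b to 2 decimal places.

σ² = 0.148² = 0.021904.
With s = a+b, Var = μ(1−μ)/(s+1), so s+1 = (0.8×0.2)/0.021904 = 7.3046 and s = 6.3046.
a = μs = 5.04, b = (1−μ)s = 1.26.

a = 5.04, b = 1.26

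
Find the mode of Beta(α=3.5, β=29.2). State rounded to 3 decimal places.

0.081

The density x^(α−1)(1−x)^(β−1) is maximised at (α−1)/(α+β−2) = 2.5/30.7 = 0.081.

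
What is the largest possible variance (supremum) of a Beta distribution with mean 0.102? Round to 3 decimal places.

0.092

Var = μ(1−μ)/(α+β+1), which approaches μ(1−μ) as α+β → 0.
So the supremum is μ(1−μ) = 0.102×0.898 = 0.092.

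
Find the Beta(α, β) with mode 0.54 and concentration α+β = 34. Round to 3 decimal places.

α = 18.280, β = 15.720

For α,β>1 the mode is (α−1)/(α+β−2), so α = mode·(κ−2)+1 = 0.54×32+1 = 18.280.
And β = (1−mode)·(κ−2)+1 = 0.46×32+1 = 15.720.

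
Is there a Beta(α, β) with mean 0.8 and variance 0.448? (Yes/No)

The Beta variance bound is σ² < μ(1−μ).
Here μ(1−μ) = 0.8×0.2 = 0.16, and 0.448 ≥ 0.16.

No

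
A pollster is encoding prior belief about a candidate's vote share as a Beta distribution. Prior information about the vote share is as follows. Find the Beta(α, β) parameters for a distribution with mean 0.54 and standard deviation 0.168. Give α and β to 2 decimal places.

α = 4.21, β = 3.59

σ² = 0.168² = 0.028224.
With s = α+β, Var = μ(1−μ)/(s+1), so s+1 = (0.54×0.46)/0.028224 = 8.8010 and s = 7.8010.
α = μs = 4.21, β = (1−μ)s = 3.59.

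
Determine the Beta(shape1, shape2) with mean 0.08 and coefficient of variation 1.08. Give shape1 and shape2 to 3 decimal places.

shape1 = 0.709, shape2 = 8.151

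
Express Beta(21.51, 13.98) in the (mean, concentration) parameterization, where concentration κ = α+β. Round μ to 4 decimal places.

κ = α+β = 21.51+13.98 = 35.49; μ = α/κ = 21.51/35.49 = 0.6061.

μ = 0.6061, κ = 35.49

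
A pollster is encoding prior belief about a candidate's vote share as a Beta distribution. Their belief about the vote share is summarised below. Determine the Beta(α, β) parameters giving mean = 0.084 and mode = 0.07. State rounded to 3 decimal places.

α = 5.160, β = 56.269

Let s = α+β. Mean gives α = μs = 0.084s; mode gives (α−1)/(s−2) = 0.07.
Substituting: 0.084s − 1 = 0.07(s−2) = 0.07s − 0.14, so 0.014s = 0.86 and s = 61.4286.
Then α = 0.084×61.4286 = 5.160 and β = s−α = 56.269.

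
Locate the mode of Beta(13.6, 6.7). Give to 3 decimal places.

The density x^(α−1)(1−x)^(β−1) is maximised at (α−1)/(α+β−2) = 12.6/18.3 = 0.689.

0.689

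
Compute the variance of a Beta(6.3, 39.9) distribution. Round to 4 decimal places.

Var = αβ/[(α+β)²(α+β+1)] = (6.3×39.9)/(46.2²×47.2) = 251.37/100745.568 = 0.0025.

0.0025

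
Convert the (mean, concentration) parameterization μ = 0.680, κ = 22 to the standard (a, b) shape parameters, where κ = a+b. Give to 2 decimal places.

a = 14.96, b = 7.04

Split κ in proportion μ : (1−μ): a = 0.680·22 = 14.96, b = 22 − 14.96 = 7.04.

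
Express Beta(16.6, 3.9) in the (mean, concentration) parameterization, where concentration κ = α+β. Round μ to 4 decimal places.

κ = α+β = 16.6+3.9 = 20.5; μ = α/κ = 16.6/20.5 = 0.8098.

μ = 0.8098, κ = 20.5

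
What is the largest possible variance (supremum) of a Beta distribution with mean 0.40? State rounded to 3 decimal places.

0.240

Var = μ(1−μ)/(α+β+1), which approaches μ(1−μ) as α+β → 0.
So the supremum is μ(1−μ) = 0.40×0.60 = 0.240.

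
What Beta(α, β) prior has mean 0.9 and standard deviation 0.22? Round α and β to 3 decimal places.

α = 0.774, β = 0.086

First σ² = 0.0484. Setting α = μn, β = (1−μ)n with n = α+β,
μ(1−μ)/(n+1) = 0.0484 ⇒ n+1 = 0.09/0.0484 = 1.8595 ⇒ n = 0.8595.
Hence α = 0.9×0.8595 = 0.774, β = 0.1×0.8595 = 0.086.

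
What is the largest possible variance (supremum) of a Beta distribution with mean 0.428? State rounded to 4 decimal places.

For fixed mean μ the Beta variance is μ(1−μ)/(α+β+1), increasing as α+β decreases.
Its least upper bound (not attained) is μ(1−μ) = 0.428·0.572 = 0.2448.

0.2448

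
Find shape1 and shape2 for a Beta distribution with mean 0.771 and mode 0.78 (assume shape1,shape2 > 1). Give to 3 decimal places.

shape1 = 47.973, shape2 = 14.249

With s = shape1+shape2: μ = shape1/s and mode = (shape1−1)/(s−2). Eliminating shape1 = μs,
μs − 1 = m(s−2) ⇒ s(μ−m) = 1−2m ⇒ s = -0.56/-0.009 = 62.2222.
So shape1 = μs = 47.973, shape2 = (1−μ)s = 14.249.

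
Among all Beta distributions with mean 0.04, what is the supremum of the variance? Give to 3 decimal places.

For fixed mean μ the Beta variance is μ(1−μ)/(α+β+1), increasing as α+β decreases.
Its least upper bound (not attained) is μ(1−μ) = 0.04·0.96 = 0.038.

0.038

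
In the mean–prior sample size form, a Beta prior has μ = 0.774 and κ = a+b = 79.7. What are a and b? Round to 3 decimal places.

a = 61.688, b = 18.012

a = μκ = 0.774×79.7 = 61.688 and b = (1−μ)κ = 0.226×79.7 = 18.012.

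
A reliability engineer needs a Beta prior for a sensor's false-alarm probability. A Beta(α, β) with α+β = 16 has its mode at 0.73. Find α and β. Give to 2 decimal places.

α = 11.22, β = 4.78

Mode = (α−1)/(κ−2) with κ = α+β, so α−1 = 0.73·14 = 10.22.
α = 11.22; β = κ − α = 4.78.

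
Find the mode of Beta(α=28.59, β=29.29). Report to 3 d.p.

0.494

The density x^(α−1)(1−x)^(β−1) is maximised at (α−1)/(α+β−2) = 27.59/55.88 = 0.494.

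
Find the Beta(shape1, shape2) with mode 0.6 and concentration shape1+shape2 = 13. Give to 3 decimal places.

Since the density peak of Beta(shape1,shape2) is at (shape1−1)/(shape1+shape2−2),
shape1 = 1 + 0.6(13−2) = 7.600 and shape2 = 13 − 7.600 = 5.400.

shape1 = 7.600, shape2 = 5.400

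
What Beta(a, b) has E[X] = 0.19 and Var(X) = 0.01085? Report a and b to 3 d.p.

Let s = a+b. The Beta variance is μ(1−μ)/(s+1).
So s+1 = μ(1−μ)/σ² = (0.19×0.81)/0.01085 = 0.1539/0.01085 = 14.1843, giving s = 13.1843.
Then a = μs = 0.19×13.1843 = 2.505 and b = (1−μ)s = 0.81×13.1843 = 10.679.

a = 2.505, b = 10.679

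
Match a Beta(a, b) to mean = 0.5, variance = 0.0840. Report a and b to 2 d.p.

a = 0.99, b = 0.99

By moment matching, a+b = μ(1−μ)/σ² − 1 = (0.5·0.5)/0.0840 − 1 = 2.9762 − 1 = 1.9762.
Since a/(a+b) = μ, a = 0.5·1.9762 = 0.99 and b = 0.5·1.9762 = 0.99.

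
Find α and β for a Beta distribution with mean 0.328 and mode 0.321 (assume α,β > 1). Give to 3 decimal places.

α = 16.775, β = 34.368

With s = α+β: μ = α/s and mode = (α−1)/(s−2). Eliminating α = μs,
μs − 1 = m(s−2) ⇒ s(μ−m) = 1−2m ⇒ s = 0.358/0.007 = 51.1429.
So α = μs = 16.775, β = (1−μ)s = 34.368.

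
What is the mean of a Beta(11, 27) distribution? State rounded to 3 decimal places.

0.289

E[X] = α/(α+β) = 11/38 = 0.289.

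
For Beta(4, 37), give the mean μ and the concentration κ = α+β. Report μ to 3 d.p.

μ = 0.098, κ = 41

κ = α+β = 4+37 = 41; μ = α/κ = 4/41 = 0.098.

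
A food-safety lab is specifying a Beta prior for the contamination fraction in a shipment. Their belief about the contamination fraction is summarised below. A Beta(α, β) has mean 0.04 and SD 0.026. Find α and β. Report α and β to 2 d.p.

First σ² = 0.000676. Setting α = μn, β = (1−μ)n with n = α+β,
μ(1−μ)/(n+1) = 0.000676 ⇒ n+1 = 0.0384/0.000676 = 56.8047 ⇒ n = 55.8047.
Hence α = 0.04×55.8047 = 2.23, β = 0.96×55.8047 = 53.57.

α = 2.23, β = 53.57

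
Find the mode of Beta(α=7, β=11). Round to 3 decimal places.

0.375

With α,β > 1, mode = (α−1)/(α+β−2) = 6/16 = 0.375.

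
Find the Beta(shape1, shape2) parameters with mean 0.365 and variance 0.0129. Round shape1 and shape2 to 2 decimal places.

By moment matching, shape1+shape2 = μ(1−μ)/σ² − 1 = (0.365·0.635)/0.0129 − 1 = 17.9671 − 1 = 16.9671.
Since shape1/(shape1+shape2) = μ, shape1 = 0.365·16.9671 = 6.19 and shape2 = 0.635·16.9671 = 10.77.

shape1 = 6.19, shape2 = 10.77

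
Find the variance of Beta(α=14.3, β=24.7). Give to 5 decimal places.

μ = 14.3/39.0 = 0.366667; Var = μ(1−μ)/(α+β+1) = 0.2322222/40.0 = 0.00581.

0.00581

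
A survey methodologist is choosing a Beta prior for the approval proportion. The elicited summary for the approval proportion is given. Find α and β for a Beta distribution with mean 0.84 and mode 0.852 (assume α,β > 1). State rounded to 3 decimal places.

Let s = α+β. Mean gives α = μs = 0.84s; mode gives (α−1)/(s−2) = 0.852.
Substituting: 0.84s − 1 = 0.852(s−2) = 0.852s − 1.704, so -0.012s = -0.704 and s = 58.6667.
Then α = 0.84×58.6667 = 49.280 and β = s−α = 9.387.

α = 49.280, β = 9.387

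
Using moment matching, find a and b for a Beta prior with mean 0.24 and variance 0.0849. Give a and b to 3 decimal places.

Let s = a+b. The Beta variance is μ(1−μ)/(s+1).
So s+1 = μ(1−μ)/σ² = (0.24×0.76)/0.0849 = 0.1824/0.0849 = 2.1484, giving s = 1.1484.
Then a = μs = 0.24×1.1484 = 0.276 and b = (1−μ)s = 0.76×1.1484 = 0.873.

a = 0.276, b = 0.873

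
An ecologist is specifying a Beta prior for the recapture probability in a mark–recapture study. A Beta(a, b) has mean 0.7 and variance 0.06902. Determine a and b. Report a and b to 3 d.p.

a = 1.430, b = 0.613

Write ν = a+b; then a = μν and Var = μ(1−μ)/(ν+1).
ν = μ(1−μ)/Var − 1 = 0.21/0.06902 − 1 = 2.0426.
a = 0.7·2.0426 = 1.430, b = 0.3·2.0426 = 0.613.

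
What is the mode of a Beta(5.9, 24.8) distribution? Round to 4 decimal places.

0.1707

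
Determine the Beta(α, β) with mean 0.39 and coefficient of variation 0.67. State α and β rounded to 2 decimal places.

α = 0.97, β = 1.52

Var = (CV·μ)² = (0.67×0.39)² = 0.068278.
α+β = μ(1−μ)/Var − 1 = 0.2379/0.068278 − 1 = 2.4843.
Thus α = 0.39·2.4843 = 0.97 and β = 0.61·2.4843 = 1.52.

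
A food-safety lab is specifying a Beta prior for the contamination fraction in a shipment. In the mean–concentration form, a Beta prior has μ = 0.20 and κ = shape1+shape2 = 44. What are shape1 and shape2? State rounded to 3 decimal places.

Split κ in proportion μ : (1−μ): shape1 = 0.20·44 = 8.800, shape2 = 44 − 8.800 = 35.200.

shape1 = 8.800, shape2 = 35.200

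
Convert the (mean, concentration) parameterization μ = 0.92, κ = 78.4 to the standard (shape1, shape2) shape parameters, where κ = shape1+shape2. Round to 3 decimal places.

shape1 = 72.128, shape2 = 6.272

Split κ in proportion μ : (1−μ): shape1 = 0.92·78.4 = 72.128, shape2 = 78.4 − 72.128 = 6.272.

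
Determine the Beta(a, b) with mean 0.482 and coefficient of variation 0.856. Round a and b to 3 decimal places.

σ = CV·μ = 0.856×0.482 = 0.41259, so σ² = 0.170232.
s+1 = μ(1−μ)/σ² = 0.249676/0.170232 = 1.4667, so s = a+b = 0.4667.
a = μs = 0.225, b = (1−μ)s = 0.242.

a = 0.225, b = 0.242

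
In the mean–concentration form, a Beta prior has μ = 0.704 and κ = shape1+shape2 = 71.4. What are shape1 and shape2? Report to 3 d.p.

Split κ in proportion μ : (1−μ): shape1 = 0.704·71.4 = 50.266, shape2 = 71.4 − 50.266 = 21.134.

shape1 = 50.266, shape2 = 21.134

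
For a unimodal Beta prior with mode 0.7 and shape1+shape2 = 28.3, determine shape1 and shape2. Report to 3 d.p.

Mode = (shape1−1)/(κ−2) with κ = shape1+shape2, so shape1−1 = 0.7·26.3 = 18.410.
shape1 = 19.410; shape2 = κ − shape1 = 8.890.

shape1 = 19.410, shape2 = 8.890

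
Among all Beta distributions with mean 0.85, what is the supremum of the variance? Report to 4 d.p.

0.1275

Var = μ(1−μ)/(α+β+1), which approaches μ(1−μ) as α+β → 0.
So the supremum is μ(1−μ) = 0.85×0.15 = 0.1275.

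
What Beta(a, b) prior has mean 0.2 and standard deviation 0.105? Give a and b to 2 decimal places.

a = 2.70, b = 10.81

Variance = 0.105² = 0.011025. The moment-matching identity a+b = μ(1−μ)/Var − 1 gives
a+b = 0.16/0.011025 − 1 = 13.5125, so a = μ·13.5125 = 2.70 and b = (1−μ)·13.5125 = 10.81.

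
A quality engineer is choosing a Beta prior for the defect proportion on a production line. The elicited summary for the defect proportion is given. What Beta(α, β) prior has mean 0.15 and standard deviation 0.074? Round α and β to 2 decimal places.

Variance = 0.074² = 0.005476. The moment-matching identity α+β = μ(1−μ)/Var − 1 gives
α+β = 0.1275/0.005476 − 1 = 22.2834, so α = μ·22.2834 = 3.34 and β = (1−μ)·22.2834 = 18.94.

α = 3.34, β = 18.94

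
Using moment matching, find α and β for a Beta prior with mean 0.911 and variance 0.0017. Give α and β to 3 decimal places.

α = 42.538, β = 4.156

Write ν = α+β; then α = μν and Var = μ(1−μ)/(ν+1).
ν = μ(1−μ)/Var − 1 = 0.081079/0.0017 − 1 = 46.6935.
α = 0.911·46.6935 = 42.538, β = 0.089·46.6935 = 4.156.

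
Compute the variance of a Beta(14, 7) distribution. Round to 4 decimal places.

0.0101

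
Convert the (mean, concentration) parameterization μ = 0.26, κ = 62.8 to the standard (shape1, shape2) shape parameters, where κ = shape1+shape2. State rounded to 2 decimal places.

shape1 = 16.33, shape2 = 46.47

Split κ in proportion μ : (1−μ): shape1 = 0.26·62.8 = 16.33, shape2 = 62.8 − 16.33 = 46.47.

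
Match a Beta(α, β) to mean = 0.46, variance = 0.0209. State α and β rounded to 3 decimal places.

α = 5.007, β = 5.878

By moment matching, α+β = μ(1−μ)/σ² − 1 = (0.46·0.54)/0.0209 − 1 = 11.8852 − 1 = 10.8852.
Since α/(α+β) = μ, α = 0.46·10.8852 = 5.007 and β = 0.54·10.8852 = 5.878.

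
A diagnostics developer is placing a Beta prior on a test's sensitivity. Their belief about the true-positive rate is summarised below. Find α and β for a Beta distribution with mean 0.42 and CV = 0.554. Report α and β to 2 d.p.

α = 1.47, β = 2.03

Var = (CV·μ)² = (0.554×0.42)² = 0.054140.
α+β = μ(1−μ)/Var − 1 = 0.2436/0.054140 − 1 = 3.4994.
Thus α = 0.42·3.4994 = 1.47 and β = 0.58·3.4994 = 2.03.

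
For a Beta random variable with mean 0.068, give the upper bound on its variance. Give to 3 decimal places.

Var = μ(1−μ)/(α+β+1), which approaches μ(1−μ) as α+β → 0.
So the supremum is μ(1−μ) = 0.068×0.932 = 0.063.

0.063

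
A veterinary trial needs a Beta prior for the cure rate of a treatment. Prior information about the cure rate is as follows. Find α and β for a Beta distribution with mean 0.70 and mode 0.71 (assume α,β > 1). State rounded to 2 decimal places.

With s = α+β: μ = α/s and mode = (α−1)/(s−2). Eliminating α = μs,
μs − 1 = m(s−2) ⇒ s(μ−m) = 1−2m ⇒ s = -0.42/-0.01 = 42.0000.
So α = μs = 29.40, β = (1−μ)s = 12.60.

α = 29.40, β = 12.60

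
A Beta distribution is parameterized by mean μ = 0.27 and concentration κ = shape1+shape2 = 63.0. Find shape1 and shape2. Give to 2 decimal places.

shape1 = 17.01, shape2 = 45.99

Split κ in proportion μ : (1−μ): shape1 = 0.27·63.0 = 17.01, shape2 = 63.0 − 17.01 = 45.99.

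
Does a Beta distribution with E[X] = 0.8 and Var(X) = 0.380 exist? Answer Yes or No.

No

For any Beta, Var(X) < E[X]·(1−E[X]).
Here μ(1−μ) = 0.8×0.2 = 0.16, and 0.380 ≥ 0.16.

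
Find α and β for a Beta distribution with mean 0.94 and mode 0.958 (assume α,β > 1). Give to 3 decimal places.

Let s = α+β. Mean gives α = μs = 0.94s; mode gives (α−1)/(s−2) = 0.958.
Substituting: 0.94s − 1 = 0.958(s−2) = 0.958s − 1.916, so -0.018s = -0.916 and s = 50.8889.
Then α = 0.94×50.8889 = 47.836 and β = s−α = 3.053.

α = 47.836, β = 3.053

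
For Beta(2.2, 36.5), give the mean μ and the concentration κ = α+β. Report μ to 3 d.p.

κ = α+β = 2.2+36.5 = 38.7; μ = α/κ = 2.2/38.7 = 0.057.

μ = 0.057, κ = 38.7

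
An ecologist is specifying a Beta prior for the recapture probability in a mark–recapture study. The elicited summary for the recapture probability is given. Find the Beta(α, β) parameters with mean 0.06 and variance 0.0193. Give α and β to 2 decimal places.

α = 0.12, β = 1.81

By moment matching, α+β = μ(1−μ)/σ² − 1 = (0.06·0.94)/0.0193 − 1 = 2.9223 − 1 = 1.9223.
Since α/(α+β) = μ, α = 0.06·1.9223 = 0.12 and β = 0.94·1.9223 = 1.81.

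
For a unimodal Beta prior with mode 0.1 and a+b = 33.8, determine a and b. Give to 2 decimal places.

a = 4.18, b = 29.62

For a,b>1 the mode is (a−1)/(a+b−2), so a = mode·(κ−2)+1 = 0.1×31.8+1 = 4.18.
And b = (1−mode)·(κ−2)+1 = 0.9×31.8+1 = 29.62.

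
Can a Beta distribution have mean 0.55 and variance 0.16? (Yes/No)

A Beta with mean μ has variance μ(1−μ)/(α+β+1) < μ(1−μ).
Here μ(1−μ) = 0.55×0.45 = 0.2475, and 0.16 < 0.2475.

Yes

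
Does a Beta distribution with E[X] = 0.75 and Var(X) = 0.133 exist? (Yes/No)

For any Beta, Var(X) < E[X]·(1−E[X]).
Here μ(1−μ) = 0.75×0.25 = 0.1875, and 0.133 < 0.1875.

Yes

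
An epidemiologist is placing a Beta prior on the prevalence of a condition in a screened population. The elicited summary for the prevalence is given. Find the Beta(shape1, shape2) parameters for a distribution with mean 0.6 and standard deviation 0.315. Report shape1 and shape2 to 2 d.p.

shape1 = 0.85, shape2 = 0.57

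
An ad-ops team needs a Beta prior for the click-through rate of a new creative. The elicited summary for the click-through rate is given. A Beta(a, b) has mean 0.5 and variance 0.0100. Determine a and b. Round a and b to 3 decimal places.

a = 12.000, b = 12.000

Write ν = a+b; then a = μν and Var = μ(1−μ)/(ν+1).
ν = μ(1−μ)/Var − 1 = 0.25/0.0100 − 1 = 24.0000.
a = 0.5·24.0000 = 12.000, b = 0.5·24.0000 = 12.000.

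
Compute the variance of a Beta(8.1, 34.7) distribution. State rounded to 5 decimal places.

μ = 8.1/42.8 = 0.189252; Var = μ(1−μ)/(α+β+1) = 0.1534359/43.8 = 0.00350.

0.00350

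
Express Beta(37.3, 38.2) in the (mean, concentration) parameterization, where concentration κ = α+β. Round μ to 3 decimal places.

κ = α+β = 37.3+38.2 = 75.5; μ = α/κ = 37.3/75.5 = 0.494.

μ = 0.494, κ = 75.5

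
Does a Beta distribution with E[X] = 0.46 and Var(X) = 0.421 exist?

No

A Beta with mean μ has variance μ(1−μ)/(α+β+1) < μ(1−μ).
Here μ(1−μ) = 0.46×0.54 = 0.2484, and 0.421 ≥ 0.2484.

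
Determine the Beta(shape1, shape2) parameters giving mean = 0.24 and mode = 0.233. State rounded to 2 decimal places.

Let s = shape1+shape2. Mean gives shape1 = μs = 0.24s; mode gives (shape1−1)/(s−2) = 0.233.
Substituting: 0.24s − 1 = 0.233(s−2) = 0.233s − 0.466, so 0.007s = 0.534 and s = 76.2857.
Then shape1 = 0.24×76.2857 = 18.31 and shape2 = s−shape1 = 57.98.

shape1 = 18.31, shape2 = 57.98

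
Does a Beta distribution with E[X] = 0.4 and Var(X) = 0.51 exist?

No

For any Beta, Var(X) < E[X]·(1−E[X]).
Here μ(1−μ) = 0.4×0.6 = 0.24, and 0.51 ≥ 0.24.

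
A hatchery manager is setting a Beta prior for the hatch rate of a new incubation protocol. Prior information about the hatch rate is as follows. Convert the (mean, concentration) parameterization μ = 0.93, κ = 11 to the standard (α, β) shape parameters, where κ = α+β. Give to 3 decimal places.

α = 10.230, β = 0.770

Split κ in proportion μ : (1−μ): α = 0.93·11 = 10.230, β = 11 − 10.230 = 0.770.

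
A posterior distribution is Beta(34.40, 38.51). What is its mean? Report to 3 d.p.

E[X] = α/(α+β) = 34.40/72.91 = 0.472.

0.472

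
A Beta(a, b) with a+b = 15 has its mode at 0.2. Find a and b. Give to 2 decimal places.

a = 3.60, b = 11.40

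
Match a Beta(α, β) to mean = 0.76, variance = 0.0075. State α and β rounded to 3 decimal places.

Let s = α+β. The Beta variance is μ(1−μ)/(s+1).
So s+1 = μ(1−μ)/σ² = (0.76×0.24)/0.0075 = 0.1824/0.0075 = 24.3200, giving s = 23.3200.
Then α = μs = 0.76×23.3200 = 17.723 and β = (1−μ)s = 0.24×23.3200 = 5.597.

α = 17.723, β = 5.597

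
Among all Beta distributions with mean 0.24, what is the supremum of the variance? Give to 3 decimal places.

Var = μ(1−μ)/(α+β+1), which approaches μ(1−μ) as α+β → 0.
So the supremum is μ(1−μ) = 0.24×0.76 = 0.182.

0.182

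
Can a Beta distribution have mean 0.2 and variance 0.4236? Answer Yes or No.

No

For any Beta, Var(X) < E[X]·(1−E[X]).
Here μ(1−μ) = 0.2×0.8 = 0.16, and 0.4236 ≥ 0.16.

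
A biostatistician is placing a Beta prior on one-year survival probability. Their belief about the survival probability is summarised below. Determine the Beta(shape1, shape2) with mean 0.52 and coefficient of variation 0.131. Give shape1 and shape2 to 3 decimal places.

shape1 = 27.450, shape2 = 25.339

Var = (CV·μ)² = (0.131×0.52)² = 0.004640.
shape1+shape2 = μ(1−μ)/Var − 1 = 0.2496/0.004640 − 1 = 52.7892.
Thus shape1 = 0.52·52.7892 = 27.450 and shape2 = 0.48·52.7892 = 25.339.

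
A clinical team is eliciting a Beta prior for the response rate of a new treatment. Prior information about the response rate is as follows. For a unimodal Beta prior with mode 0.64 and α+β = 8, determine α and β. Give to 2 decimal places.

α = 4.84, β = 3.16

For α,β>1 the mode is (α−1)/(α+β−2), so α = mode·(κ−2)+1 = 0.64×6+1 = 4.84.
And β = (1−mode)·(κ−2)+1 = 0.36×6+1 = 3.16.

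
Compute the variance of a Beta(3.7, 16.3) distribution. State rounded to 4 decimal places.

0.0072

μ = 3.7/20.0 = 0.185000; Var = μ(1−μ)/(α+β+1) = 0.1507750/21.0 = 0.0072.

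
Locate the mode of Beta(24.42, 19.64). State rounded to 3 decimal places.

With α,β > 1, mode = (α−1)/(α+β−2) = 23.42/42.06 = 0.557.

0.557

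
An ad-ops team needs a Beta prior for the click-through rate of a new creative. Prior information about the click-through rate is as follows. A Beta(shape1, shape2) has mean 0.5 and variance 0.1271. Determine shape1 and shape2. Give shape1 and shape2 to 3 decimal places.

shape1 = 0.483, shape2 = 0.483

Let s = shape1+shape2. The Beta variance is μ(1−μ)/(s+1).
So s+1 = μ(1−μ)/σ² = (0.5×0.5)/0.1271 = 0.25/0.1271 = 1.9670, giving s = 0.9670.
Then shape1 = μs = 0.5×0.9670 = 0.483 and shape2 = (1−μ)s = 0.5×0.9670 = 0.483.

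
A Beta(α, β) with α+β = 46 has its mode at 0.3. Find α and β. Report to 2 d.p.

Mode = (α−1)/(κ−2) with κ = α+β, so α−1 = 0.3·44 = 13.20.
α = 14.20; β = κ − α = 31.80.

α = 14.20, β = 31.80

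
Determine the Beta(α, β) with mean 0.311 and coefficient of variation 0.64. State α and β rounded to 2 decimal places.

Var = (CV·μ)² = (0.64×0.311)² = 0.039617.
α+β = μ(1−μ)/Var − 1 = 0.214279/0.039617 − 1 = 4.4088.
Thus α = 0.311·4.4088 = 1.37 and β = 0.689·4.4088 = 3.04.

α = 1.37, β = 3.04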